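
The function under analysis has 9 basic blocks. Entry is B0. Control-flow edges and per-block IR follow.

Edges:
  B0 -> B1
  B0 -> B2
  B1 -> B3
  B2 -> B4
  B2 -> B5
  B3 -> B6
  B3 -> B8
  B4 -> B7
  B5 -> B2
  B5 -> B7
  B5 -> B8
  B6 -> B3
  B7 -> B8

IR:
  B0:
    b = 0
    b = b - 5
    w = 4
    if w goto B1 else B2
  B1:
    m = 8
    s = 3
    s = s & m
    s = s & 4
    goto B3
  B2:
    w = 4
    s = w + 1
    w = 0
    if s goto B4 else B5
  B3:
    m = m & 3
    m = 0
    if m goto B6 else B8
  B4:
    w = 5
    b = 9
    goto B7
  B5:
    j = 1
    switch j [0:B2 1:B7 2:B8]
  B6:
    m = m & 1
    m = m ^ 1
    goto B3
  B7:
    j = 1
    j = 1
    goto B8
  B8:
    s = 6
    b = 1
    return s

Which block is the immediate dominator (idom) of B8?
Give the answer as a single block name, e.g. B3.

Answer: B0

Working:
idom tree: B1←B0 B2←B0 B3←B1 B4←B2 B5←B2 B6←B3 B7←B2 B8←B0
Dom at joins:
  B2: preds {B0,B5}: {B0} ∩ {B0,B2,B5} = {B0}; idom=B0
  B3: preds {B1,B6}: {B0,B1} ∩ {B0,B1,B3,B6} = {B0,B1}; idom=B1
  B7: preds {B4,B5}: {B0,B2,B4} ∩ {B0,B2,B5} = {B0,B2}; idom=B2
  B8: preds {B3,B5,B7}: {B0,B1,B3} ∩ {B0,B2,B5} ∩ {B0,B2,B7} = {B0}; idom=B0

idom(B8) = B0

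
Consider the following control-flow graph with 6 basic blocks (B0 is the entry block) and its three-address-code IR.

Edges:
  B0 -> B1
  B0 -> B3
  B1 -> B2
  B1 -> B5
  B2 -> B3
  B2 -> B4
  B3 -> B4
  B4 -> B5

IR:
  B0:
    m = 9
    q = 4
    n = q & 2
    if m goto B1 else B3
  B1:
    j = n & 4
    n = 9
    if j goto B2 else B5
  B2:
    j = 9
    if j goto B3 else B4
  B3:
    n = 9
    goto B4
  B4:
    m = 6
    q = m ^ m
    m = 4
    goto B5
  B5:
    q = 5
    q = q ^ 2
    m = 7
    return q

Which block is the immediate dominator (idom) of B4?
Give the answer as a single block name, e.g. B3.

Answer: B0

Working:
idom tree: B1←B0 B2←B1 B3←B0 B4←B0 B5←B0
Dom∩ at merges:
  B3: preds {B0,B2}: {B0} ∩ {B0,B1,B2} = {B0}; idom=B0
  B4: preds {B2,B3}: {B0,B1,B2} ∩ {B0,B3} = {B0}; idom=B0
  B5: preds {B1,B4}: {B0,B1} ∩ {B0,B4} = {B0}; idom=B0

idom(B4) = B0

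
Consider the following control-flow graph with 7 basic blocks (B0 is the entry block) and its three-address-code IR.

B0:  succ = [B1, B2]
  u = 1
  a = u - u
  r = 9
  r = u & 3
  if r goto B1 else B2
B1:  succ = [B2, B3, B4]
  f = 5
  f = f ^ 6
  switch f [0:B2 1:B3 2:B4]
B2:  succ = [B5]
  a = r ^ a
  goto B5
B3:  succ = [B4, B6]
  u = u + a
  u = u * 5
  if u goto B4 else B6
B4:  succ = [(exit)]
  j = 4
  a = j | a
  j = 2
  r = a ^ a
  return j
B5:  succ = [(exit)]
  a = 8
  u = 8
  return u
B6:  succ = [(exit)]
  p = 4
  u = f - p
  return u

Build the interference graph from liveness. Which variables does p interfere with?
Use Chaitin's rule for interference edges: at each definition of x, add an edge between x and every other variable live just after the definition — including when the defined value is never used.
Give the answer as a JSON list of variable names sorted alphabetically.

Per-block:
  B0: {a,r,u} / ∅
  B1: {f} / ∅
  B2: {a} / {a,r}
  B3: {u} / {a,u}
  B4: {a,j,r} / {a}
  B5: {a,u} / ∅
  B6: {p,u} / {f}

Backward fixpoint:
  B0: in=∅ out={a,r,u}
  B1: in={a,r,u} out={a,f,r,u}
  B2: in={a,r} out=∅
  B3: in={a,f,u} out={a,f}
  B4: in={a} out=∅
  B5: in=∅ out=∅
  B6: in={f} out=∅

Interference:
  a↔{f,j,r,u}
  f↔{a,p,r,u}
  j↔{a,r}
  p↔{f}
  r↔{a,f,j,u}
  u↔{a,f,r}

N(p) = ["f"]

Answer: ["f"]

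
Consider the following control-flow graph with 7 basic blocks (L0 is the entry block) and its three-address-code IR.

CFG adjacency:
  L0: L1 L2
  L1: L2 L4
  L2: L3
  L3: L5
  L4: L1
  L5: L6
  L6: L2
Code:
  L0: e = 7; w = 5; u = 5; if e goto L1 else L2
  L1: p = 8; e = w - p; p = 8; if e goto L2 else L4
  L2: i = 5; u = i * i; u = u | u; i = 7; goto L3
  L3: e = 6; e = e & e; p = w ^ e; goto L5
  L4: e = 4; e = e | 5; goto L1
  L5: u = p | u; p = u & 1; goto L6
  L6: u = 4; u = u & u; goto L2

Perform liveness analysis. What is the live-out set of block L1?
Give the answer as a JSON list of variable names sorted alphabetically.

Answer: ["w"]

Working:
Per-block:
  L0: {e,u,w} / ∅
  L1: {e,p} / {w}
  L2: {i,u} / ∅
  L3: {e,p} / {w}
  L4: {e} / ∅
  L5: {p,u} / {p,u}
  L6: {u} / ∅

Live sets:
  L0: in=∅ out={w}
  L1: in={w} out={w}
  L2: in={w} out={u,w}
  L3: in={u,w} out={p,u,w}
  L4: in={w} out={w}
  L5: in={p,u,w} out={w}
  L6: in={w} out={w}

live-out(L1) = ["w"]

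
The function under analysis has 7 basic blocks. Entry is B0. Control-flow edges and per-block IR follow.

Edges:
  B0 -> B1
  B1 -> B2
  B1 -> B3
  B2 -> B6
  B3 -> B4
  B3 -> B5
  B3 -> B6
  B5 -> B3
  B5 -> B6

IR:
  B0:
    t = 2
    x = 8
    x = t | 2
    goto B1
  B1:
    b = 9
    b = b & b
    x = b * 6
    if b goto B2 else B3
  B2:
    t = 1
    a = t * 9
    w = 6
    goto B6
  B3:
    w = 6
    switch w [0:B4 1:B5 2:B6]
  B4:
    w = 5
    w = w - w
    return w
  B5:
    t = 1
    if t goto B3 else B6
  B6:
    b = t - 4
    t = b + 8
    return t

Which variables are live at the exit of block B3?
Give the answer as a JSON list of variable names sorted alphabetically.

Block summaries:
  B0: def={t,x} ue=∅
  B1: def={b,x} ue=∅
  B2: def={a,t,w} ue=∅
  B3: def={w} ue=∅
  B4: def={w} ue=∅
  B5: def={t} ue=∅
  B6: def={b,t} ue={t}

Live sets:
  B0 li=∅ lo={t}
  B1 li={t} lo={t}
  B2 li=∅ lo={t}
  B3 li={t} lo={t}
  B4 li=∅ lo=∅
  B5 li=∅ lo={t}
  B6 li={t} lo=∅

live-out(B3) = ["t"]

Answer: ["t"]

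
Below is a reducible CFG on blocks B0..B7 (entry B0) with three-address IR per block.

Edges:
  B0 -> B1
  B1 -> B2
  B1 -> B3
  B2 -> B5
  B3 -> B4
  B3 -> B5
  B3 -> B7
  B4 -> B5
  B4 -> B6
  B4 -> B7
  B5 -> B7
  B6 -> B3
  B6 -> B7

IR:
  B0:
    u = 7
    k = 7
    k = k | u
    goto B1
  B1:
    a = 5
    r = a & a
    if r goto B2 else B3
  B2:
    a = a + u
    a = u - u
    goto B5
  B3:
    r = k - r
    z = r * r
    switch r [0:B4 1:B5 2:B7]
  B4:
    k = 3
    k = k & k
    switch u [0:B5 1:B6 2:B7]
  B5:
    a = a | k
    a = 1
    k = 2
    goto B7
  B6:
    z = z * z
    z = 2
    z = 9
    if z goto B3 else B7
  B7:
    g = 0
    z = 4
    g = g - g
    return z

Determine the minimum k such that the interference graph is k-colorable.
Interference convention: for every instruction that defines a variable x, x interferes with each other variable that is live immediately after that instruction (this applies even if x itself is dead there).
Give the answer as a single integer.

Answer: 5

Derivation:
def/use:
  B0: {k,u} / ∅
  B1: {a,r} / ∅
  B2: {a} / {a,u}
  B3: {r,z} / {k,r}
  B4: {k} / {u}
  B5: {a,k} / {a,k}
  B6: {z} / {z}
  B7: {g,z} / ∅

Backward fixpoint:
  live B0: ∅→{k,u}
  live B1: {k,u}→{a,k,r,u}
  live B2: {a,k,u}→{a,k}
  live B3: {a,k,r,u}→{a,k,r,u,z}
  live B4: {a,r,u,z}→{a,k,r,u,z}
  live B5: {a,k}→∅
  live B6: {a,k,r,u,z}→{a,k,r,u}
  live B7: ∅→∅

Conflict graph:
  a: {k,r,u,z}
  g: {z}
  k: {a,r,u,z}
  r: {a,k,u,z}
  u: {a,k,r,z}
  z: {a,g,k,r,u}

Registers:
  clique {a,k,r,u,z} ⇒ need ≥ 5
  assign a→r1 g→r1 k→r2 r→r3 u→r4 z→r0 — no edge inside a register ⇒ χ ≤ 5
  χ = 5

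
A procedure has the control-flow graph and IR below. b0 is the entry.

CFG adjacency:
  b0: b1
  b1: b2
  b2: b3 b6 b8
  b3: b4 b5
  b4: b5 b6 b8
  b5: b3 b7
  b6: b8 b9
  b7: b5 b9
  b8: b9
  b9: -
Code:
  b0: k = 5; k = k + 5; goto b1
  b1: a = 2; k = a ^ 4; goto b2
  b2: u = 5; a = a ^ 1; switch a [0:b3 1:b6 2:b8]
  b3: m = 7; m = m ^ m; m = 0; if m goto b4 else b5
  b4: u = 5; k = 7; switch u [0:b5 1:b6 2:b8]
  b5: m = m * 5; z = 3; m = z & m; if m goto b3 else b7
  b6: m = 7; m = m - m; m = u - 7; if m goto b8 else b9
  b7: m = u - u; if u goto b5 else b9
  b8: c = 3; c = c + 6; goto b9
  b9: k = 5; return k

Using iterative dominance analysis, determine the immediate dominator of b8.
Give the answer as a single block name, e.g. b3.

Answer: b2

Derivation:
idom tree: b1←b0 b2←b1 b3←b2 b4←b3 b5←b3 b6←b2 b7←b5 b8←b2 b9←b2
Dom at joins:
  b3: preds {b2,b5}: {b0,b1,b2} ∩ {b0,b1,b2,b3,b5} = {b0,b1,b2}; idom=b2
  b5: preds {b3,b4,b7}: {b0,b1,b2,b3} ∩ {b0,b1,b2,b3,b4} ∩ {b0,b1,b2,b3,b5,b7} = {b0,b1,b2,b3}; idom=b3
  b6: preds {b2,b4}: {b0,b1,b2} ∩ {b0,b1,b2,b3,b4} = {b0,b1,b2}; idom=b2
  b8: preds {b2,b4,b6}: {b0,b1,b2} ∩ {b0,b1,b2,b3,b4} ∩ {b0,b1,b2,b6} = {b0,b1,b2}; idom=b2
  b9: preds {b6,b7,b8}: {b0,b1,b2,b6} ∩ {b0,b1,b2,b3,b5,b7} ∩ {b0,b1,b2,b8} = {b0,b1,b2}; idom=b2

idom(b8) = b2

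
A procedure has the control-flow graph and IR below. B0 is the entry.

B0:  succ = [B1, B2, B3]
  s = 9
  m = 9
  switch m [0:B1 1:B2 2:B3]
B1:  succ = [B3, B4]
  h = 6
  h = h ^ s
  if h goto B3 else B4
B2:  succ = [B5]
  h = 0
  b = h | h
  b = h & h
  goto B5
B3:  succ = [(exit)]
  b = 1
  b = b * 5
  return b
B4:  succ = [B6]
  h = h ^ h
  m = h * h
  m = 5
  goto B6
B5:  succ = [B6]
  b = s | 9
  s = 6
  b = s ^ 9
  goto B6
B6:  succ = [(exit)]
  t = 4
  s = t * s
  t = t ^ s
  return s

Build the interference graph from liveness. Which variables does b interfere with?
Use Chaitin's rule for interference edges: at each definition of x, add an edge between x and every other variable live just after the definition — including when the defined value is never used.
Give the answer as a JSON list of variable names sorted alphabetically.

Answer: ["h", "s"]

Analysis:
Per-block:
  B0: {m,s} / ∅
  B1: {h} / {s}
  B2: {b,h} / ∅
  B3: {b} / ∅
  B4: {h,m} / {h}
  B5: {b,s} / {s}
  B6: {s,t} / {s}

Backward fixpoint:
  live B0: ∅→{s}
  live B1: {s}→{h,s}
  live B2: {s}→{s}
  live B3: ∅→∅
  live B4: {h,s}→{s}
  live B5: {s}→{s}
  live B6: {s}→∅

Interference:
  b: {h,s}
  h: {b,s}
  m: {s}
  s: {b,h,m,t}
  t: {s}

N(b) = ["h", "s"]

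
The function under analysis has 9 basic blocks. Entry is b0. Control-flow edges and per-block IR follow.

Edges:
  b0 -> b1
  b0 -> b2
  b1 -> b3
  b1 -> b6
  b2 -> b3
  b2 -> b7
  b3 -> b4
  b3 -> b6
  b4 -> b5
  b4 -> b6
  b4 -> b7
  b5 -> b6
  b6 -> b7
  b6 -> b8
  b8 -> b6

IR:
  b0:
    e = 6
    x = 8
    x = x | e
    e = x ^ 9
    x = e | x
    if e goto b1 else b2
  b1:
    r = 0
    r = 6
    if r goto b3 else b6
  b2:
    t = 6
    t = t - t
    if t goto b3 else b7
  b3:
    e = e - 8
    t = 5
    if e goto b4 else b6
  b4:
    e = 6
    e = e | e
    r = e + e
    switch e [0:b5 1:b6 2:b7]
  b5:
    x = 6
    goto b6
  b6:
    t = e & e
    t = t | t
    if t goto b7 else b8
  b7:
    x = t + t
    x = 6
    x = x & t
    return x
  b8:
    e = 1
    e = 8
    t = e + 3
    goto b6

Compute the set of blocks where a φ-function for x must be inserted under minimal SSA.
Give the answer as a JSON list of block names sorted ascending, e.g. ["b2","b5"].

Answer: ["b6", "b7"]

Working:
idom tree: b1←b0 b2←b0 b3←b0 b4←b3 b5←b4 b6←b0 b7←b0 b8←b6
Join-block Dom:
  b3: preds {b1,b2}: {b0,b1} ∩ {b0,b2} = {b0}; idom=b0
  b6: preds {b1,b3,b4,b5,b8}: {b0,b1} ∩ {b0,b3} ∩ {b0,b3,b4} ∩ {b0,b3,b4,b5} ∩ {b0,b6,b8} = {b0}; idom=b0
  b7: preds {b2,b4,b6}: {b0,b2} ∩ {b0,b3,b4} ∩ {b0,b6} = {b0}; idom=b0

DF derivation:
  b3←b1: walk b1 to b0
  b3←b2: walk b2 to b0
  b6←b1: walk b1 to b0
  b6←b3: walk b3 to b0
  b6←b4: walk b4→b3 to b0
  b6←b5: walk b5→b4→b3 to b0
  b6←b8: walk b8→b6 to b0
  b7←b2: walk b2 to b0
  b7←b4: walk b4→b3 to b0
  b7←b6: walk b6 to b0
  DF(b0)=∅
  DF(b1)={b3,b6}
  DF(b2)={b3,b7}
  DF(b3)={b6,b7}
  DF(b4)={b6,b7}
  DF(b5)={b6}
  DF(b6)={b6,b7}
  DF(b7)=∅
  DF(b8)={b6}

φ for x: defs {b0,b5,b7}
  DF⁺ = {b6,b7}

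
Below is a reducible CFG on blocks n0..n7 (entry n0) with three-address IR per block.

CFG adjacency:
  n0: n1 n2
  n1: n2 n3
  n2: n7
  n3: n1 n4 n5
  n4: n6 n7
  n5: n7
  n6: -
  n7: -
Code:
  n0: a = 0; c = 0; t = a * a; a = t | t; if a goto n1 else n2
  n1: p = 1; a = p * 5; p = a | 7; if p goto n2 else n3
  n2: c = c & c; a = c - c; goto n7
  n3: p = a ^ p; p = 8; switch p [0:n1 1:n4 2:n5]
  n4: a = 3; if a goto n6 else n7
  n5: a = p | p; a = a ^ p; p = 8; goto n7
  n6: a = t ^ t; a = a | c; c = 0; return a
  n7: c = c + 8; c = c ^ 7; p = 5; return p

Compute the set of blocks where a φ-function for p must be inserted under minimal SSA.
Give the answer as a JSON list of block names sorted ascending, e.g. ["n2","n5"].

Answer: ["n1", "n2", "n7"]

Analysis:
idom tree: n1←n0 n2←n0 n3←n1 n4←n3 n5←n3 n6←n4 n7←n0
Dom∩ at merges:
  n1: preds {n0,n3}: {n0} ∩ {n0,n1,n3} = {n0}; idom=n0
  n2: preds {n0,n1}: {n0} ∩ {n0,n1} = {n0}; idom=n0
  n7: preds {n2,n4,n5}: {n0,n2} ∩ {n0,n1,n3,n4} ∩ {n0,n1,n3,n5} = {n0}; idom=n0

Frontier:
  join n1 pred n0: · stop@n0
  join n1 pred n3: n3→n1 stop@n0
  join n2 pred n0: · stop@n0
  join n2 pred n1: n1 stop@n0
  join n7 pred n2: n2 stop@n0
  join n7 pred n4: n4→n3→n1 stop@n0
  join n7 pred n5: n5→n3→n1 stop@n0
  DF(n0)=∅
  DF(n1)={n1,n2,n7}
  DF(n2)={n7}
  DF(n3)={n1,n7}
  DF(n4)={n7}
  DF(n5)={n7}
  DF(n6)=∅
  DF(n7)=∅

φ for p: defs {n1,n3,n5,n7}
  DF⁺ = {n1,n2,n7}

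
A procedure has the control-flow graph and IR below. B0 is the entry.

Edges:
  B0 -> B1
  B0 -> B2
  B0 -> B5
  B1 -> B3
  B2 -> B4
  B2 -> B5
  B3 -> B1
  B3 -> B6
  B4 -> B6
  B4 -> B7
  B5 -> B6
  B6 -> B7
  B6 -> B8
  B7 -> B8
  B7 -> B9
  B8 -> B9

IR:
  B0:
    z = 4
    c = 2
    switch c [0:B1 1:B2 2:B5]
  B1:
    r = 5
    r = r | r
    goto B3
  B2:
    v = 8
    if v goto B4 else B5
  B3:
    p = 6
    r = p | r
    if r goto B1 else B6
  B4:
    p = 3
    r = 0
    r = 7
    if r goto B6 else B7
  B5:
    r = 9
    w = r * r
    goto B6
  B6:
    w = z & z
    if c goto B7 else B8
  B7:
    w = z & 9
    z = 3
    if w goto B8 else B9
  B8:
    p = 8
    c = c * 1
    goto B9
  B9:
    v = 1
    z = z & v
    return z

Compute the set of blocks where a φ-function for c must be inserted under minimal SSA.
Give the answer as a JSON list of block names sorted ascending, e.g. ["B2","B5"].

idom tree: B1←B0 B2←B0 B3←B1 B4←B2 B5←B0 B6←B0 B7←B0 B8←B0 B9←B0
Dom at joins:
  B1: preds {B0,B3}: {B0} ∩ {B0,B1,B3} = {B0}; idom=B0
  B5: preds {B0,B2}: {B0} ∩ {B0,B2} = {B0}; idom=B0
  B6: preds {B3,B4,B5}: {B0,B1,B3} ∩ {B0,B2,B4} ∩ {B0,B5} = {B0}; idom=B0
  B7: preds {B4,B6}: {B0,B2,B4} ∩ {B0,B6} = {B0}; idom=B0
  B8: preds {B6,B7}: {B0,B6} ∩ {B0,B7} = {B0}; idom=B0
  B9: preds {B7,B8}: {B0,B7} ∩ {B0,B8} = {B0}; idom=B0

DF derivation:
  B1←B0: walk · to B0
  B1←B3: walk B3→B1 to B0
  B5←B0: walk · to B0
  B5←B2: walk B2 to B0
  B6←B3: walk B3→B1 to B0
  B6←B4: walk B4→B2 to B0
  B6←B5: walk B5 to B0
  B7←B4: walk B4→B2 to B0
  B7←B6: walk B6 to B0
  B8←B6: walk B6 to B0
  B8←B7: walk B7 to B0
  B9←B7: walk B7 to B0
  B9←B8: walk B8 to B0
  B0: DF=∅
  B1: DF={B1,B6}
  B2: DF={B5,B6,B7}
  B3: DF={B1,B6}
  B4: DF={B6,B7}
  B5: DF={B6}
  B6: DF={B7,B8}
  B7: DF={B8,B9}
  B8: DF={B9}
  B9: DF=∅

φ for c: defs {B0,B8}
  DF⁺ = {B9}

Answer: ["B9"]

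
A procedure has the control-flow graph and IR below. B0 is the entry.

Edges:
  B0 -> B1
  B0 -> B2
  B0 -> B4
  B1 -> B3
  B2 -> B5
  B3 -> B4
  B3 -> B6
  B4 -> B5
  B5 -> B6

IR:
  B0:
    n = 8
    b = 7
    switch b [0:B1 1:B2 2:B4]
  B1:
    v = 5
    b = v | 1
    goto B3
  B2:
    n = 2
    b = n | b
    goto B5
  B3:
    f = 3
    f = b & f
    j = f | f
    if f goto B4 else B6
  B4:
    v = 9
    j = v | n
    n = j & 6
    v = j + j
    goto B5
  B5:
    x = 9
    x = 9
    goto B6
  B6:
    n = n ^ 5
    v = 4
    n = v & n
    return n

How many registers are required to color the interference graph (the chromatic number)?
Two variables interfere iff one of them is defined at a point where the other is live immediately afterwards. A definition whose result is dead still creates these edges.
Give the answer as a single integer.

Answer: 3

Working:
Block summaries:
  B0 def {b,n} use ∅
  B1 def {b,v} use ∅
  B2 def {b,n} use {b}
  B3 def {f,j} use {b}
  B4 def {j,n,v} use {n}
  B5 def {x} use ∅
  B6 def {n,v} use {n}

Live sets:
  B0: in=∅ out={b,n}
  B1: in={n} out={b,n}
  B2: in={b} out={n}
  B3: in={b,n} out={n}
  B4: in={n} out={n}
  B5: in={n} out={n}
  B6: in={n} out=∅

Conflict graph:
  b↔{f,n}
  f↔{b,j,n}
  j↔{f,n}
  n↔{b,f,j,v,x}
  v↔{n}
  x↔{n}

Chromatic number:
  clique {b,f,n} ⇒ need ≥ 3
  3-colouring: r0={n}  r1={f,v,x}  r2={b,j}
  χ = 3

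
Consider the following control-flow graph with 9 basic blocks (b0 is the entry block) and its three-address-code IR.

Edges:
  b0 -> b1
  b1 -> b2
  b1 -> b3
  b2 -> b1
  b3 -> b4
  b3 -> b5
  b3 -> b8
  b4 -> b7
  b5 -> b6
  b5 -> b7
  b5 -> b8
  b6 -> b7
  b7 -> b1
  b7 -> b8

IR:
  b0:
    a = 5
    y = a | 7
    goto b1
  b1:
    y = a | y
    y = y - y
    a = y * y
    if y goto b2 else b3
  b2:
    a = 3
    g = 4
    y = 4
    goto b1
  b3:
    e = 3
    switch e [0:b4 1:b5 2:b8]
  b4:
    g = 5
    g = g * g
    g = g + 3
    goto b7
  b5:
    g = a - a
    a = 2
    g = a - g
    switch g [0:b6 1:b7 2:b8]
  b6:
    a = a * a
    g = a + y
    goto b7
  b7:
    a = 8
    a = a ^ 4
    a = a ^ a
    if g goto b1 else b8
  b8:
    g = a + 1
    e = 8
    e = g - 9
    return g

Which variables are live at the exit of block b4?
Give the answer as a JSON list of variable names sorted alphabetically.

Answer: ["g", "y"]

Working:
def/use:
  b0: {a,y} / ∅
  b1: {a,y} / {a,y}
  b2: {a,g,y} / ∅
  b3: {e} / ∅
  b4: {g} / ∅
  b5: {a,g} / {a}
  b6: {a,g} / {a,y}
  b7: {a} / {g}
  b8: {e,g} / {a}

Liveness:
  live b0: ∅→{a,y}
  live b1: {a,y}→{a,y}
  live b2: ∅→{a,y}
  live b3: {a,y}→{a,y}
  live b4: {y}→{g,y}
  live b5: {a,y}→{a,g,y}
  live b6: {a,y}→{g,y}
  live b7: {g,y}→{a,y}
  live b8: {a}→∅

live-out(b4) = ["g", "y"]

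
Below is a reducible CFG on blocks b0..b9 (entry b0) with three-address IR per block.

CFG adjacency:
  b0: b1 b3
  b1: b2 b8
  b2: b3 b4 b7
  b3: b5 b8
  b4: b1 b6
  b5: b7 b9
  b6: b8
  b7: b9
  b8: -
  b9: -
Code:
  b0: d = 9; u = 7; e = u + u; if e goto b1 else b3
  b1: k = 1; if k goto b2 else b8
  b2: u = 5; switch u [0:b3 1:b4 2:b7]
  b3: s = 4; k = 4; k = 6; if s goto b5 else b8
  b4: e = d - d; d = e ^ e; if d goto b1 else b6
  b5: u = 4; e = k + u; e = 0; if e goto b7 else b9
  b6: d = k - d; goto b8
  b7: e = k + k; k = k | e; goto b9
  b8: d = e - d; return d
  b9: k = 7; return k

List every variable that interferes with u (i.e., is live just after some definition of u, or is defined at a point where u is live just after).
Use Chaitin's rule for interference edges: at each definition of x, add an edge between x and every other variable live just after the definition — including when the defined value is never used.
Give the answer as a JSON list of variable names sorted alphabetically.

def/use:
  b0 def {d,e,u} use ∅
  b1 def {k} use ∅
  b2 def {u} use ∅
  b3 def {k,s} use ∅
  b4 def {d,e} use {d}
  b5 def {e,u} use {k}
  b6 def {d} use {d,k}
  b7 def {e,k} use {k}
  b8 def {d} use {d,e}
  b9 def {k} use ∅

Liveness:
  live b0: ∅→{d,e}
  live b1: {d,e}→{d,e,k}
  live b2: {d,e,k}→{d,e,k}
  live b3: {d,e}→{d,e,k}
  live b4: {d,k}→{d,e,k}
  live b5: {k}→{k}
  live b6: {d,e,k}→{d,e}
  live b7: {k}→∅
  live b8: {d,e}→∅
  live b9: ∅→∅

Interference:
  d: {e,k,s,u}
  e: {d,k,s,u}
  k: {d,e,s,u}
  s: {d,e,k}
  u: {d,e,k}

N(u) = ["d", "e", "k"]

Answer: ["d", "e", "k"]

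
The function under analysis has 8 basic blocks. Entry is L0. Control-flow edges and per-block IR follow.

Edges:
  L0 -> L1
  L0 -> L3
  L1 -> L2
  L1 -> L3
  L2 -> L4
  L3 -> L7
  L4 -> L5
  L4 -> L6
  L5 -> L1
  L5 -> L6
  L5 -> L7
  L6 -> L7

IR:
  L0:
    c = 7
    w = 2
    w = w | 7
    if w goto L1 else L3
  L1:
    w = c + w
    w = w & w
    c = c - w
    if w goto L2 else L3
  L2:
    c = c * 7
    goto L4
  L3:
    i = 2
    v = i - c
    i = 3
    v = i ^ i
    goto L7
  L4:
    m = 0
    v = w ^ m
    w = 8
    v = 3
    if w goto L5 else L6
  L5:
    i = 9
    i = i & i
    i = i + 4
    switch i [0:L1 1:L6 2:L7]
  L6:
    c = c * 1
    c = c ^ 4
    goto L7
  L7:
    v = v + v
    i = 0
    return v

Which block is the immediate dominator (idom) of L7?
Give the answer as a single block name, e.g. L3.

Answer: L0

Derivation:
idom tree: L1←L0 L2←L1 L3←L0 L4←L2 L5←L4 L6←L4 L7←L0
Dom∩ at merges:
  L1: preds {L0,L5}: {L0} ∩ {L0,L1,L2,L4,L5} = {L0}; idom=L0
  L3: preds {L0,L1}: {L0} ∩ {L0,L1} = {L0}; idom=L0
  L6: preds {L4,L5}: {L0,L1,L2,L4} ∩ {L0,L1,L2,L4,L5} = {L0,L1,L2,L4}; idom=L4
  L7: preds {L3,L5,L6}: {L0,L3} ∩ {L0,L1,L2,L4,L5} ∩ {L0,L1,L2,L4,L6} = {L0}; idom=L0

idom(L7) = L0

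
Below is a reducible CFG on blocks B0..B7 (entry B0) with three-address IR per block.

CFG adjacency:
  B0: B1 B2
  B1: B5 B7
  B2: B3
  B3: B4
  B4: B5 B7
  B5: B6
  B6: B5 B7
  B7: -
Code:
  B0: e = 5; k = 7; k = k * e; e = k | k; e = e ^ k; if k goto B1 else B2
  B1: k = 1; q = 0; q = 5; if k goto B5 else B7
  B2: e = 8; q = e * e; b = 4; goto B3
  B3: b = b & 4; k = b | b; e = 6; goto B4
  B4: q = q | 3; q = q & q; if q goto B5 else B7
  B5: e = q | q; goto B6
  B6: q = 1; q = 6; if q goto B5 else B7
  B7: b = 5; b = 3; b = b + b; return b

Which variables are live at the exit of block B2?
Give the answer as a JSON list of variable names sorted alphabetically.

def/use:
  B0: def={e,k} ue=∅
  B1: def={k,q} ue=∅
  B2: def={b,e,q} ue=∅
  B3: def={b,e,k} ue={b}
  B4: def={q} ue={q}
  B5: def={e} ue={q}
  B6: def={q} ue=∅
  B7: def={b} ue=∅

Liveness:
  B0: in=∅ out=∅
  B1: in=∅ out={q}
  B2: in=∅ out={b,q}
  B3: in={b,q} out={q}
  B4: in={q} out={q}
  B5: in={q} out=∅
  B6: in=∅ out={q}
  B7: in=∅ out=∅

live-out(B2) = ["b", "q"]

Answer: ["b", "q"]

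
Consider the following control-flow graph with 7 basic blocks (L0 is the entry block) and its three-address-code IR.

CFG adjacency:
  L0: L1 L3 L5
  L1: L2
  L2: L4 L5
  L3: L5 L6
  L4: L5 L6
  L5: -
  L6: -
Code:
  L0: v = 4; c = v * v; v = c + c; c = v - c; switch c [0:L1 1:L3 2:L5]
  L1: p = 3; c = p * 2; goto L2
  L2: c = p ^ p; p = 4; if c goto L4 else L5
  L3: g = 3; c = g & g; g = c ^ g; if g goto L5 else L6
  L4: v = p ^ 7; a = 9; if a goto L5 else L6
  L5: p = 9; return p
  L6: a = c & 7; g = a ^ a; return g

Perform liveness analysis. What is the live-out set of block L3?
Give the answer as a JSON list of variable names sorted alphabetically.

Block summaries:
  L0: def={c,v} ue=∅
  L1: def={c,p} ue=∅
  L2: def={c,p} ue={p}
  L3: def={c,g} ue=∅
  L4: def={a,v} ue={p}
  L5: def={p} ue=∅
  L6: def={a,g} ue={c}

Liveness:
  live L0: ∅→∅
  live L1: ∅→{p}
  live L2: {p}→{c,p}
  live L3: ∅→{c}
  live L4: {c,p}→{c}
  live L5: ∅→∅
  live L6: {c}→∅

live-out(L3) = ["c"]

Answer: ["c"]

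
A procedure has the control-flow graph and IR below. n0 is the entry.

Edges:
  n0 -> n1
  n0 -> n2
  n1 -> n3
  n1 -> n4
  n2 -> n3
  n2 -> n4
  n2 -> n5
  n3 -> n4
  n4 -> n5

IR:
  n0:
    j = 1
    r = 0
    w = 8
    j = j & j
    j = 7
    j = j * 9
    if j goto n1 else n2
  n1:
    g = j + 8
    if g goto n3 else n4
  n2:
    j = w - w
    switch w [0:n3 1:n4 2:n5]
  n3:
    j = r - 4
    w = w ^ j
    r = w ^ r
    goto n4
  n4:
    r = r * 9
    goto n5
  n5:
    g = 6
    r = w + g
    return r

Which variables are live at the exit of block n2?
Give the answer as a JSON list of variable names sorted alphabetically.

def/use:
  n0 def {j,r,w} use ∅
  n1 def {g} use {j}
  n2 def {j} use {w}
  n3 def {j,r,w} use {r,w}
  n4 def {r} use {r}
  n5 def {g,r} use {w}

Live sets:
  live n0: ∅→{j,r,w}
  live n1: {j,r,w}→{r,w}
  live n2: {r,w}→{r,w}
  live n3: {r,w}→{r,w}
  live n4: {r,w}→{w}
  live n5: {w}→∅

live-out(n2) = ["r", "w"]

Answer: ["r", "w"]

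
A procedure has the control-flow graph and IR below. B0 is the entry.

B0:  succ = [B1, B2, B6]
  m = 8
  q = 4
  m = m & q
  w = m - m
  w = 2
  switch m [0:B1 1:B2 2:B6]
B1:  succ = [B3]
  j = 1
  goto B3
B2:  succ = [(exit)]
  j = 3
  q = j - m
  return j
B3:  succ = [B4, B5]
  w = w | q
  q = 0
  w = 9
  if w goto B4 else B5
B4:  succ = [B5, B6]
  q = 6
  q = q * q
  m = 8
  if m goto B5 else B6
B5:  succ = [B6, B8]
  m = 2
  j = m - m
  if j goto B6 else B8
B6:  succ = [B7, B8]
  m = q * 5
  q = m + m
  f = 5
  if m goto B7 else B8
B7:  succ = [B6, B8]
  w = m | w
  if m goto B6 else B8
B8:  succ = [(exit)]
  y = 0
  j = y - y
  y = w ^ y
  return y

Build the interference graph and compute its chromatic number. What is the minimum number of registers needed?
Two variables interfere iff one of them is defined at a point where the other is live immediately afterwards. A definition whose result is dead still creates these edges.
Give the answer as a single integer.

Answer: 4

Working:
def/use:
  B0: def={m,q,w} ue=∅
  B1: def={j} ue=∅
  B2: def={j,q} ue={m}
  B3: def={q,w} ue={q,w}
  B4: def={m,q} ue=∅
  B5: def={j,m} ue=∅
  B6: def={f,m,q} ue={q}
  B7: def={w} ue={m,w}
  B8: def={j,y} ue={w}

Backward fixpoint:
  B0: in=∅ out={m,q,w}
  B1: in={q,w} out={q,w}
  B2: in={m} out=∅
  B3: in={q,w} out={q,w}
  B4: in={w} out={q,w}
  B5: in={q,w} out={q,w}
  B6: in={q,w} out={m,q,w}
  B7: in={m,q,w} out={q,w}
  B8: in={w} out=∅

Conflict graph:
  f: {m,q,w}
  j: {m,q,w,y}
  m: {f,j,q,w}
  q: {f,j,m,w}
  w: {f,j,m,q,y}
  y: {j,w}

Colouring:
  lower bound: {f,m,q,w} mutually conflict ⇒ χ ≥ 4
  4-colouring: r0={w}  r1={f,j}  r2={m,y}  r3={q}
  χ = 4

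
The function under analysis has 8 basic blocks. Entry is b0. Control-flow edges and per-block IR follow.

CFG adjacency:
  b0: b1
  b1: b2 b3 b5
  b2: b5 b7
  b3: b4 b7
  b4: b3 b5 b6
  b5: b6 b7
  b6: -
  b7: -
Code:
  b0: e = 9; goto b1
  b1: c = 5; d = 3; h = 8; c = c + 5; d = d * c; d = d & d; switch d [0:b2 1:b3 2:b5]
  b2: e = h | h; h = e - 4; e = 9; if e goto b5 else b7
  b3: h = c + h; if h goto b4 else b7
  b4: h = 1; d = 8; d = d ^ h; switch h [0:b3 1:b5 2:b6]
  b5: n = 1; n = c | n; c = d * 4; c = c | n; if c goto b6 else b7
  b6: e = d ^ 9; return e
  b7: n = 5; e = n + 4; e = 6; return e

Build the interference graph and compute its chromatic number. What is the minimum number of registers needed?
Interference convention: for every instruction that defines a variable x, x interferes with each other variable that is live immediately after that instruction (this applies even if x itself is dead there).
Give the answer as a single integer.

def/use:
  b0: def={e} ue=∅
  b1: def={c,d,h} ue=∅
  b2: def={e,h} ue={h}
  b3: def={h} ue={c,h}
  b4: def={d,h} ue=∅
  b5: def={c,n} ue={c,d}
  b6: def={e} ue={d}
  b7: def={e,n} ue=∅

Live sets:
  b0 li=∅ lo=∅
  b1 li=∅ lo={c,d,h}
  b2 li={c,d,h} lo={c,d}
  b3 li={c,h} lo={c}
  b4 li={c} lo={c,d,h}
  b5 li={c,d} lo={d}
  b6 li={d} lo=∅
  b7 li=∅ lo=∅

Interference:
  c↔{d,e,h,n}
  d↔{c,e,h,n}
  e↔{c,d}
  h↔{c,d}
  n↔{c,d}

Registers:
  {c,d,e} pairwise interfere (3-clique) ⇒ χ ≥ 3
  3-colouring: R0={c}  R1={d}  R2={e,h,n}
  χ = 3

Answer: 3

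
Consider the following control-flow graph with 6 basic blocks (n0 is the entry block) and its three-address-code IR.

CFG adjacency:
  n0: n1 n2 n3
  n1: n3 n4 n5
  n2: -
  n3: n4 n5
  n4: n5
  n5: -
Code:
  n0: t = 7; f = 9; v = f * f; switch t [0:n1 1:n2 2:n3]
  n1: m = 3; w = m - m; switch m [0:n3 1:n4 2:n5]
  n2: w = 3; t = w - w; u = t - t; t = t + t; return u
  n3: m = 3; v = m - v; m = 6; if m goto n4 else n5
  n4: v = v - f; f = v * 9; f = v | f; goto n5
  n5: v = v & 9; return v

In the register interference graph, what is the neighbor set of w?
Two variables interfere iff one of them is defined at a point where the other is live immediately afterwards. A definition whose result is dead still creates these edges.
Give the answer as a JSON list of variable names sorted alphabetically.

Answer: ["f", "m", "v"]

Working:
Per-block:
  n0: def={f,t,v} ue=∅
  n1: def={m,w} ue=∅
  n2: def={t,u,w} ue=∅
  n3: def={m,v} ue={v}
  n4: def={f,v} ue={f,v}
  n5: def={v} ue={v}

Liveness:
  live n0: ∅→{f,v}
  live n1: {f,v}→{f,v}
  live n2: ∅→∅
  live n3: {f,v}→{f,v}
  live n4: {f,v}→{v}
  live n5: {v}→∅

Conflict graph:
  f — {m,t,v,w}
  m — {f,v,w}
  t — {f,u,v}
  u — {t}
  v — {f,m,t,w}
  w — {f,m,v}

N(w) = ["f", "m", "v"]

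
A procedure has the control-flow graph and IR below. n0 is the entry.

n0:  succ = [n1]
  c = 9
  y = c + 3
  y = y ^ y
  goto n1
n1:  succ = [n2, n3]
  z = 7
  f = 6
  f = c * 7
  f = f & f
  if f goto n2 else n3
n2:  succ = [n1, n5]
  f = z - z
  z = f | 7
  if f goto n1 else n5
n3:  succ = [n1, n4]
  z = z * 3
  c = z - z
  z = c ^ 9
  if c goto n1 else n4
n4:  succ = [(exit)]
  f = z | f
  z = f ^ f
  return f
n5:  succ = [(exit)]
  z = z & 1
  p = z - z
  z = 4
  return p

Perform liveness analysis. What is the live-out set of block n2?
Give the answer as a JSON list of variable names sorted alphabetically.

Block summaries:
  n0: def={c,y} ue=∅
  n1: def={f,z} ue={c}
  n2: def={f,z} ue={z}
  n3: def={c,z} ue={z}
  n4: def={f,z} ue={f,z}
  n5: def={p,z} ue={z}

Liveness:
  n0 li=∅ lo={c}
  n1 li={c} lo={c,f,z}
  n2 li={c,z} lo={c,z}
  n3 li={f,z} lo={c,f,z}
  n4 li={f,z} lo=∅
  n5 li={z} lo=∅

live-out(n2) = ["c", "z"]

Answer: ["c", "z"]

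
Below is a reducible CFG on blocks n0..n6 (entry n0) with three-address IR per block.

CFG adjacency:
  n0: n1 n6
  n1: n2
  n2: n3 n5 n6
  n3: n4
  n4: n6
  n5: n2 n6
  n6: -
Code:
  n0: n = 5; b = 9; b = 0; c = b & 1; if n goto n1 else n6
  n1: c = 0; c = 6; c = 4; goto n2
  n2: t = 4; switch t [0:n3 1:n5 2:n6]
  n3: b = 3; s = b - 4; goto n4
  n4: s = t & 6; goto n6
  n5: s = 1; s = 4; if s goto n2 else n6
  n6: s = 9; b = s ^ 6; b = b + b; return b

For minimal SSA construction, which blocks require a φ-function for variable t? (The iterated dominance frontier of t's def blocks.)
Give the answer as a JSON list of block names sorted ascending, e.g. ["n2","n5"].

Answer: ["n2", "n6"]

Derivation:
idom tree: n1←n0 n2←n1 n3←n2 n4←n3 n5←n2 n6←n0
Join-block Dom:
  n2: preds {n1,n5}: {n0,n1} ∩ {n0,n1,n2,n5} = {n0,n1}; idom=n1
  n6: preds {n0,n2,n4,n5}: {n0} ∩ {n0,n1,n2} ∩ {n0,n1,n2,n3,n4} ∩ {n0,n1,n2,n5} = {n0}; idom=n0

Frontier:
  n2←n1: walk · to n1
  n2←n5: walk n5→n2 to n1
  n6←n0: walk · to n0
  n6←n2: walk n2→n1 to n0
  n6←n4: walk n4→n3→n2→n1 to n0
  n6←n5: walk n5→n2→n1 to n0
  DF(n0)=∅
  DF(n1)={n6}
  DF(n2)={n2,n6}
  DF(n3)={n6}
  DF(n4)={n6}
  DF(n5)={n2,n6}
  DF(n6)=∅

φ for t: defs {n2}
  DF⁺ = {n2,n6}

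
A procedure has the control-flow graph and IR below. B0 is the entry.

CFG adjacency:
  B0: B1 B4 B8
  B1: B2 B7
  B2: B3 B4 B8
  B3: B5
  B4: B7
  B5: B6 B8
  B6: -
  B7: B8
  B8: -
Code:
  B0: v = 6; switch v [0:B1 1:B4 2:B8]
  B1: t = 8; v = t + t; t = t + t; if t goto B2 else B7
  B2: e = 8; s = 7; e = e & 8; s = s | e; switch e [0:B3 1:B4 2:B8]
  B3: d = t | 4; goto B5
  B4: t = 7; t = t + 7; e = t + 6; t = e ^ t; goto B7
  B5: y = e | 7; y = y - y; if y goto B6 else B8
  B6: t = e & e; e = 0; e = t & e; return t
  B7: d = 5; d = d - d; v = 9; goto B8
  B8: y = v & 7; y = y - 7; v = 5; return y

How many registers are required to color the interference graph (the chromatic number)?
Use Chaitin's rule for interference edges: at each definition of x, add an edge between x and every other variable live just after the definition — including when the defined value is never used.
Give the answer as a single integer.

Answer: 4

Derivation:
Block summaries:
  B0 def {v} use ∅
  B1 def {t,v} use ∅
  B2 def {e,s} use ∅
  B3 def {d} use {t}
  B4 def {e,t} use ∅
  B5 def {y} use {e}
  B6 def {e,t} use {e}
  B7 def {d,v} use ∅
  B8 def {v,y} use {v}

Liveness:
  B0: in=∅ out={v}
  B1: in=∅ out={t,v}
  B2: in={t,v} out={e,t,v}
  B3: in={e,t,v} out={e,v}
  B4: in=∅ out=∅
  B5: in={e,v} out={e,v}
  B6: in={e} out=∅
  B7: in=∅ out={v}
  B8: in={v} out=∅

Interfere edges:
  d: {e,v}
  e: {d,s,t,v,y}
  s: {e,t,v}
  t: {e,s,v}
  v: {d,e,s,t,y}
  y: {e,v}

Chromatic number:
  {e,s,t,v} pairwise interfere (4-clique) ⇒ χ ≥ 4
  4-colouring: r0={e}  r1={v}  r2={d,s,y}  r3={t}
  χ = 4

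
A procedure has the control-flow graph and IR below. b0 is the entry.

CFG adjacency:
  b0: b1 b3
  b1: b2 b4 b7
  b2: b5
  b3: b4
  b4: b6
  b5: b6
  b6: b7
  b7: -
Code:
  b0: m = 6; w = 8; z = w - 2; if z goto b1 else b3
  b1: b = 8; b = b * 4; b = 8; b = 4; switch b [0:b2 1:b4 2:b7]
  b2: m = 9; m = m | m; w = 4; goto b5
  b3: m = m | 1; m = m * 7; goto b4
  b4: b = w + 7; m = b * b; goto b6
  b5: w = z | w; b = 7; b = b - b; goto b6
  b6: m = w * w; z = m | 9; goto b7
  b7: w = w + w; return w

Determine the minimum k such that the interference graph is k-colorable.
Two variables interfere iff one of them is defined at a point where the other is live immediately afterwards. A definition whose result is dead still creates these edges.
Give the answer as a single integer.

Answer: 3

Working:
def/use:
  b0 def {m,w,z} use ∅
  b1 def {b} use ∅
  b2 def {m,w} use ∅
  b3 def {m} use {m}
  b4 def {b,m} use {w}
  b5 def {b,w} use {w,z}
  b6 def {m,z} use {w}
  b7 def {w} use {w}

Liveness:
  b0 li=∅ lo={m,w,z}
  b1 li={w,z} lo={w,z}
  b2 li={z} lo={w,z}
  b3 li={m,w} lo={w}
  b4 li={w} lo={w}
  b5 li={w,z} lo={w}
  b6 li={w} lo={w}
  b7 li={w} lo=∅

Conflict graph:
  b: {w,z}
  m: {w,z}
  w: {b,m,z}
  z: {b,m,w}

Colouring:
  {b,w,z} pairwise interfere (3-clique) ⇒ χ ≥ 3
  3-colouring: R0={w}  R1={z}  R2={b,m}
  χ = 3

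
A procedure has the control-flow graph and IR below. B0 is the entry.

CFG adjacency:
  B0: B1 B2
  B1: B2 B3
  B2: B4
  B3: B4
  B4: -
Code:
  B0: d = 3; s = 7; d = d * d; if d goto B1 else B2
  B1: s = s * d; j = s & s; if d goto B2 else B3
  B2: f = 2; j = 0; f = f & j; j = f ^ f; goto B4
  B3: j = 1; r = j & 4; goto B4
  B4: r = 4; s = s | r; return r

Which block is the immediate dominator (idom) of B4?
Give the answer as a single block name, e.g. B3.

idom tree: B1←B0 B2←B0 B3←B1 B4←B0
Dom at joins:
  B2: preds {B0,B1}: {B0} ∩ {B0,B1} = {B0}; idom=B0
  B4: preds {B2,B3}: {B0,B2} ∩ {B0,B1,B3} = {B0}; idom=B0

idom(B4) = B0

Answer: B0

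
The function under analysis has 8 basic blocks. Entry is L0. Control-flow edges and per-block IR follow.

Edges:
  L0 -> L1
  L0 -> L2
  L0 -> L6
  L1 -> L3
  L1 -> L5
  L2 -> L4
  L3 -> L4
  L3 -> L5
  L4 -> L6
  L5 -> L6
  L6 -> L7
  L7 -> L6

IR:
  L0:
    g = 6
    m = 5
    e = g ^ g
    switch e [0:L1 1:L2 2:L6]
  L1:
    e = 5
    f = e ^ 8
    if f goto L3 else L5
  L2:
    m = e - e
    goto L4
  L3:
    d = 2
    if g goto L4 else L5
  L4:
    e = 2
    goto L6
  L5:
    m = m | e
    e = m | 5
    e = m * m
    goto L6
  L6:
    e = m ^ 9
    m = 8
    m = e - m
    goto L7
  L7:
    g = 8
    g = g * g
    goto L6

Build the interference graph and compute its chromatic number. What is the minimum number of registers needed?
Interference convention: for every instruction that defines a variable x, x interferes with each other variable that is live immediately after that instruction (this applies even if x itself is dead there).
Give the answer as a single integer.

Block summaries:
  L0: {e,g,m} / ∅
  L1: {e,f} / ∅
  L2: {m} / {e}
  L3: {d} / {g}
  L4: {e} / ∅
  L5: {e,m} / {e,m}
  L6: {e,m} / {m}
  L7: {g} / ∅

Liveness:
  L0: in=∅ out={e,g,m}
  L1: in={g,m} out={e,g,m}
  L2: in={e} out={m}
  L3: in={e,g,m} out={e,m}
  L4: in={m} out={m}
  L5: in={e,m} out={m}
  L6: in={m} out={m}
  L7: in={m} out={m}

Interfere edges:
  d↔{e,g,m}
  e↔{d,f,g,m}
  f↔{e,g,m}
  g↔{d,e,f,m}
  m↔{d,e,f,g}

Registers:
  {d,e,g,m} pairwise interfere (4-clique) ⇒ χ ≥ 4
  assign d→r3 e→r0 f→r3 g→r1 m→r2 — no edge inside a register ⇒ χ ≤ 4
  χ = 4

Answer: 4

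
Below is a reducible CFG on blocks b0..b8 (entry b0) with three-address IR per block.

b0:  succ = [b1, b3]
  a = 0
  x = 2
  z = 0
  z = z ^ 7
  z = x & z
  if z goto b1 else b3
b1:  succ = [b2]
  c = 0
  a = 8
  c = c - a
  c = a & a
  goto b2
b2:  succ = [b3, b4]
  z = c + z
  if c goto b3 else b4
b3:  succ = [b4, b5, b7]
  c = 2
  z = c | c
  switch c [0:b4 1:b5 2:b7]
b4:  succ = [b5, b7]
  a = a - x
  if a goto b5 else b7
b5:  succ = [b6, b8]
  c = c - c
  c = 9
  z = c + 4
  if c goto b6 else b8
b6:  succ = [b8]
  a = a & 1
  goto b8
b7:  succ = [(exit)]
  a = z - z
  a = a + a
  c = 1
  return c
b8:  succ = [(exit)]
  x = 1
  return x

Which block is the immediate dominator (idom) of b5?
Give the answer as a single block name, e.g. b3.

idom tree: b1←b0 b2←b1 b3←b0 b4←b0 b5←b0 b6←b5 b7←b0 b8←b5
Dom∩ at merges:
  b3: preds {b0,b2}: {b0} ∩ {b0,b1,b2} = {b0}; idom=b0
  b4: preds {b2,b3}: {b0,b1,b2} ∩ {b0,b3} = {b0}; idom=b0
  b5: preds {b3,b4}: {b0,b3} ∩ {b0,b4} = {b0}; idom=b0
  b7: preds {b3,b4}: {b0,b3} ∩ {b0,b4} = {b0}; idom=b0
  b8: preds {b5,b6}: {b0,b5} ∩ {b0,b5,b6} = {b0,b5}; idom=b5

idom(b5) = b0

Answer: b0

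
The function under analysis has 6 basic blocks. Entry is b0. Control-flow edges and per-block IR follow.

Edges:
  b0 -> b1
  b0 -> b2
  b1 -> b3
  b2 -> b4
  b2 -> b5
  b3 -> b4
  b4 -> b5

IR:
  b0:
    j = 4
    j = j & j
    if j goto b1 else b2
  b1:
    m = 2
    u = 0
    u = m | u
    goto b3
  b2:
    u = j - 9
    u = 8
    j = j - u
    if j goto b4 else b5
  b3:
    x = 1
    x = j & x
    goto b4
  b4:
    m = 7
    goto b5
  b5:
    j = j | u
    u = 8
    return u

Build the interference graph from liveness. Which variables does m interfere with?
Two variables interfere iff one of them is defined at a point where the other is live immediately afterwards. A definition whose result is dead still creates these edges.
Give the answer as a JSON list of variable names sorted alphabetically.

Block summaries:
  b0: {j} / ∅
  b1: {m,u} / ∅
  b2: {j,u} / {j}
  b3: {x} / {j}
  b4: {m} / ∅
  b5: {j,u} / {j,u}

Backward fixpoint:
  b0: in=∅ out={j}
  b1: in={j} out={j,u}
  b2: in={j} out={j,u}
  b3: in={j,u} out={j,u}
  b4: in={j,u} out={j,u}
  b5: in={j,u} out=∅

Interference:
  j: {m,u,x}
  m: {j,u}
  u: {j,m,x}
  x: {j,u}

N(m) = ["j", "u"]

Answer: ["j", "u"]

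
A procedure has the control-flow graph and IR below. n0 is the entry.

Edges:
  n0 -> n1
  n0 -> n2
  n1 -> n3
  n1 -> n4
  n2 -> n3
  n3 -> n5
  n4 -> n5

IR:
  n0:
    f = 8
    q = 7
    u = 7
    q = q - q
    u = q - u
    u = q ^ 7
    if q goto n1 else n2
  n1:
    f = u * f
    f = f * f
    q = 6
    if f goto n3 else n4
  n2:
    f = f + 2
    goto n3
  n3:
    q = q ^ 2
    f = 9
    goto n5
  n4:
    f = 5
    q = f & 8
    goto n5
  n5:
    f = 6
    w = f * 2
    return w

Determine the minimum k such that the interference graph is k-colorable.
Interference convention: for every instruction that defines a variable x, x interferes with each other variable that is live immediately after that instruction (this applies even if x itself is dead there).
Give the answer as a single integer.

Block summaries:
  n0 def {f,q,u} use ∅
  n1 def {f,q} use {f,u}
  n2 def {f} use {f}
  n3 def {f,q} use {q}
  n4 def {f,q} use ∅
  n5 def {f,w} use ∅

Liveness:
  live n0: ∅→{f,q,u}
  live n1: {f,u}→{q}
  live n2: {f,q}→{q}
  live n3: {q}→∅
  live n4: ∅→∅
  live n5: ∅→∅

Interference:
  f: {q,u}
  q: {f,u}
  u: {f,q}
  w: ∅

Registers:
  lower bound: {f,q,u} mutually conflict ⇒ χ ≥ 3
  3-colouring: c0={f,w}  c1={q}  c2={u}
  χ = 3

Answer: 3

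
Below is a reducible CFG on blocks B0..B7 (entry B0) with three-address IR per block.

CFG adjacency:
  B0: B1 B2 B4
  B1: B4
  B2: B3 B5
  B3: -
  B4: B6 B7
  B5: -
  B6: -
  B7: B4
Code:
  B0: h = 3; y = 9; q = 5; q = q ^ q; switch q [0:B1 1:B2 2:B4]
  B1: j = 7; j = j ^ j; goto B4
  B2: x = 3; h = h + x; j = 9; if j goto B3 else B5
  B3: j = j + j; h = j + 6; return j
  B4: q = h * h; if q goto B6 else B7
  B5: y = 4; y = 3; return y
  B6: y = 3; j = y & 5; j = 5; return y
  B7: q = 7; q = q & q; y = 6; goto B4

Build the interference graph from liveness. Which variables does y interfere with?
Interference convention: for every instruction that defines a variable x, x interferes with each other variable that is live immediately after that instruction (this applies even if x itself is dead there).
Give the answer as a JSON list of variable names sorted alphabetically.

Block summaries:
  B0: {h,q,y} / ∅
  B1: {j} / ∅
  B2: {h,j,x} / {h}
  B3: {h,j} / {j}
  B4: {q} / {h}
  B5: {y} / ∅
  B6: {j,y} / ∅
  B7: {q,y} / ∅

Backward fixpoint:
  B0: in=∅ out={h}
  B1: in={h} out={h}
  B2: in={h} out={j}
  B3: in={j} out=∅
  B4: in={h} out={h}
  B5: in=∅ out=∅
  B6: in=∅ out=∅
  B7: in={h} out={h}

Interference:
  h↔{j,q,x,y}
  j↔{h,y}
  q↔{h}
  x↔{h}
  y↔{h,j}

N(y) = ["h", "j"]

Answer: ["h", "j"]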